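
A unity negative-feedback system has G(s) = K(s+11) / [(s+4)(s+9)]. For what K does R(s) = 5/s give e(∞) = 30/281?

150

System type = 0 (no poles at s=0).
K_p = lim_{s→0} G(s) = K·11 / (4·9) = (11/36)·K.
e_ss = 5/(1 + K_p) = 30/281 ⇒ 1 + (11/36)·K = 281/6 ⇒ K = 150.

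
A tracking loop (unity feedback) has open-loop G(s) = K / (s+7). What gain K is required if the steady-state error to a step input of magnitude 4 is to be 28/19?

12

The open loop has no poles at the origin → type 0 system.
K_p = lim_{s→0} G(s) = K / (7) = (1/7)·K.
e_ss = 4/(1 + K_p) = 28/19 ⇒ 1 + (1/7)·K = 19/7 ⇒ K = 12.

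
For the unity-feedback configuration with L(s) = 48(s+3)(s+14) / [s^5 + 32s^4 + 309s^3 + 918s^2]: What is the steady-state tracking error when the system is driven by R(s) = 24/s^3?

153/14

The denominator has no term below 918s^2 — 2 poles at s=0, type 2.
K_a = lim_{s→0} s^2·L(s) = 48·3·14 / 918 = 112/51.
r(t) = 12t^2 gives R(s) = 24/s^3.
e_ss = 24/K_a = 24/(112/51) = 153/14.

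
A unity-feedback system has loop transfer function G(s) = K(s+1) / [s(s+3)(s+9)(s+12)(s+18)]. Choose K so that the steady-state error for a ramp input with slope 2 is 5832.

System type = 1 (one pole at s=0).
K_v = lim_{s→0} s·G(s) = K·1 / (3·9·12·18) = (1/5832)·K.
e_ss = 2/K_v = 5832 ⇒ K_v = 1/2916 ⇒ K = (1/2916)/(1/5832) = 2.

2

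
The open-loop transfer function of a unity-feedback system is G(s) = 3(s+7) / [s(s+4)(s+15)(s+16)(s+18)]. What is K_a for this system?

0

G(s) has one factor of s in the denominator, so the system is type 1.
K_a = lim_{s→0} s^2·G(s) = 0 (the extra factor of s kills the finite limit).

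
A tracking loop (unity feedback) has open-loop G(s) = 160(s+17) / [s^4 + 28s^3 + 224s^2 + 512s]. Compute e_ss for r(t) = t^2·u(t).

infinity

The denominator has no term below 512s — 1 pole at s=0, type 1.
K_a = lim_{s→0} s^2·G(s) = 0; the steady-state error to this parabolic input grows without bound.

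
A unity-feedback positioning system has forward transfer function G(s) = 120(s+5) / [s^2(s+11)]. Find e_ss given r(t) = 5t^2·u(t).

11/60

The open loop has two poles at the origin → type 2 system.
K_a = lim_{s→0} s^2·G(s) = 120·5 / (11) = 600/11.
r(t) = 5t^2 gives R(s) = 10/s^3.
e_ss = 10/K_a = 10/(600/11) = 11/60.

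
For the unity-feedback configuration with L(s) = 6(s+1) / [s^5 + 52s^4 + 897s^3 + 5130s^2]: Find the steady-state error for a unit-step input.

Factoring s^2 from the denominator leaves a polynomial with constant term 5130, so the system is type 2.
A type-2 system has K_p = ∞, so it tracks a step input with zero steady-state error.

0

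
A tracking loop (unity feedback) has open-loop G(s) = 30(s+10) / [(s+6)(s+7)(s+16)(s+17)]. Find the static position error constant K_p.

25/952

G(s) has no factors of s in the denominator, so the system is type 0.
K_p = lim_{s→0} G(s) = 30·10 / (6·7·16·17) = 25/952.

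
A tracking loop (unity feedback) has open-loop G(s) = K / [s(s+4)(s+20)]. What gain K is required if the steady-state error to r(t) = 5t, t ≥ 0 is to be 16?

25

The open loop has one pole at the origin → type 1 system.
K_v = lim_{s→0} s·G(s) = K / (4·20) = 0.0125·K.
e_ss = 5/K_v = 16 ⇒ K_v = 0.3125 ⇒ K = 0.3125/0.0125 = 25.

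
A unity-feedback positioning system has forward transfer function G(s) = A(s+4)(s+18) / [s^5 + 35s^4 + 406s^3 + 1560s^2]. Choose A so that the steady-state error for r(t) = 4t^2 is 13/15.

The denominator has no term below 1560s^2 — 2 poles at s=0, type 2.
K_a = lim_{s→0} s^2·G(s) = A·4·18 / 1560 = (3/65)·A.
e_ss = 8/K_a = 13/15 ⇒ K_a = 120/13 ⇒ A = (120/13)/(3/65) = 200.

200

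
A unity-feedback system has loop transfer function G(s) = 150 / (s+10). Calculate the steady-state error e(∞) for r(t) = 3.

The open loop has no poles at the origin → type 0 system.
K_p = lim_{s→0} G(s) = 150 / (10) = 15.
e_ss = 3/(1 + K_p) = 3/16 = 0.1875.

0.1875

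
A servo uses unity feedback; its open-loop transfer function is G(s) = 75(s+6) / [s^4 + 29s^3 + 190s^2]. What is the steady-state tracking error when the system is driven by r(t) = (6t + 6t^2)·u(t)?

76/15

The denominator has no term below 190s^2 — 2 poles at s=0, type 2. Treating each term separately:
  • 6t: tracked with zero error.
  • 6t^2: e_ss = 12/K_a with K_a=45/19 → 76/15.
Total e_ss = 76/15.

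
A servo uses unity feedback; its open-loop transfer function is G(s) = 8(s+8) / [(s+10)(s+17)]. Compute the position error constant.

System type = 0 (no poles at s=0).
K_p = lim_{s→0} G(s) = 8·8 / (10·17) = 32/85.

32/85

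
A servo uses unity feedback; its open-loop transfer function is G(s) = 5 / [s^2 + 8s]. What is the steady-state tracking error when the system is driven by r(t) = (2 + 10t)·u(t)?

16

The denominator has no term below 8s — 1 pole at s=0, type 1. Taking each input component in turn:
  • 2: tracked with zero error.
  • 10t: e_ss = 10/K_v with K_v=0.625 → 16.
Total e_ss = 16.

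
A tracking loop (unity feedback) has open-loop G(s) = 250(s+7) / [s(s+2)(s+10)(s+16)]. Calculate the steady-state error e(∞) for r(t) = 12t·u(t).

384/175

G(s) has one factor of s in the denominator, so the system is type 1.
K_v = lim_{s→0} s·G(s) = 250·7 / (2·10·16) = 175/32.
e_ss = 12/K_v = 12/(175/32) = 384/175.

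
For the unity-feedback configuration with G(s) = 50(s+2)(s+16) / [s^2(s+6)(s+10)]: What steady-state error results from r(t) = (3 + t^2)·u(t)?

0.075

The open loop has two poles at the origin → type 2 system. Taking each input component in turn:
  • 3: tracked with zero error.
  • t^2: e_ss = 2/K_a with K_a=80/3 → 0.075.
Total e_ss = 0.075.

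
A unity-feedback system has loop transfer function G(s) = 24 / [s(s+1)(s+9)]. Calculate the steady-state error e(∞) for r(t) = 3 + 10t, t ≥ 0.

3.75

The open loop has one pole at the origin → type 1 system. Taking each input component in turn:
  • 3: tracked with zero error.
  • 10t: e_ss = 10/K_v with K_v=8/3 → 3.75.
Total e_ss = 3.75.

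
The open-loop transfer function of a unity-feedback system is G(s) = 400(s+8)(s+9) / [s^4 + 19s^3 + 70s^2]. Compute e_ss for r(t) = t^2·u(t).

The denominator has no term below 70s^2 — 2 poles at s=0, type 2.
K_a = lim_{s→0} s^2·G(s) = 400·8·9 / 70 = 2880/7.
r(t) = t^2 gives R(s) = 2/s^3.
e_ss = 2/K_a = 2/(2880/7) = 7/1440.

7/1440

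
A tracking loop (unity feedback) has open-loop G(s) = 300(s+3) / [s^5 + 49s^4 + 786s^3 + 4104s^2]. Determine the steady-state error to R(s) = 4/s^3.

18.24

The denominator has no term below 4104s^2 — 2 poles at s=0, type 2.
K_a = lim_{s→0} s^2·G(s) = 300·3 / 4104 = 25/114.
r(t) = 2t^2 gives R(s) = 4/s^3.
e_ss = 4/K_a = 4/(25/114) = 18.24.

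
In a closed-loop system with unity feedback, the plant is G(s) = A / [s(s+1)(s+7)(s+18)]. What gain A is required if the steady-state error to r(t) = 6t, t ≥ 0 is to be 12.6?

60

G(s) has one factor of s in the denominator, so the system is type 1.
K_v = lim_{s→0} s·G(s) = A / (1·7·18) = (1/126)·A.
e_ss = 6/K_v = 12.6 ⇒ K_v = 10/21 ⇒ A = (10/21)/(1/126) = 60.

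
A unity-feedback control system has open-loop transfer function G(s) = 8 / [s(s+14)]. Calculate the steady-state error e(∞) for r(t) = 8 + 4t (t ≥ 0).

7

G(s) has one factor of s in the denominator, so the system is type 1. Treating each term separately:
  • 8: tracked with zero error.
  • 4t: e_ss = 4/K_v with K_v=4/7 → 7.
Total e_ss = 7.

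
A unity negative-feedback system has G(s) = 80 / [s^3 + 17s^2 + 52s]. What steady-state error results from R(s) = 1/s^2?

Factoring s from the denominator leaves a polynomial with constant term 52, so the system is type 1.
K_v = lim_{s→0} s·G(s) = 80 / 52 = 20/13.
e_ss = 1/K_v = 1/(20/13) = 0.65.

0.65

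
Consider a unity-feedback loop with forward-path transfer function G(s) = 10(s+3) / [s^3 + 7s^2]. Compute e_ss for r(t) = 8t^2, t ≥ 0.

The denominator has no term below 7s^2 — 2 poles at s=0, type 2.
K_a = lim_{s→0} s^2·G(s) = 10·3 / 7 = 30/7.
r(t) = 8t^2 gives R(s) = 16/s^3.
e_ss = 16/K_a = 16/(30/7) = 56/15.

56/15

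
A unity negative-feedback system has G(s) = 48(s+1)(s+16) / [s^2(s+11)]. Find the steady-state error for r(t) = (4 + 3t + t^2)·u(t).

11/384

System type = 2 (two poles at s=0). By superposition:
  • 4: tracked with zero error.
  • 3t: tracked with zero error.
  • t^2: e_ss = 2/K_a with K_a=768/11 → 11/384.
Total e_ss = 11/384.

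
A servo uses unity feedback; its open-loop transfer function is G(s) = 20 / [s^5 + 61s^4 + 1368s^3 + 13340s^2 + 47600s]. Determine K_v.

1/2380

Factoring s from the denominator leaves a polynomial with constant term 47600, so the system is type 1.
K_v = lim_{s→0} s·G(s) = 20 / 47600 = 1/2380.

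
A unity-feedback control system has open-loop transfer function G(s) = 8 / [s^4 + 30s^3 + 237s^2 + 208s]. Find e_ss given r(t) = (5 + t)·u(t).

26

The denominator has no term below 208s — 1 pole at s=0, type 1. Treating each term separately:
  • 5: tracked with zero error.
  • t: e_ss = 1/K_v with K_v=1/26 → 26.
Total e_ss = 26.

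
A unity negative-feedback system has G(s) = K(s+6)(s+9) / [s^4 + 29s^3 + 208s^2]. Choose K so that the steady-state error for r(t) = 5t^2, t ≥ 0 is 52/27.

20

Lowest-order denominator term is 208s^2, so the open loop has 2 poles at the origin → type 2 system.
K_a = lim_{s→0} s^2·G(s) = K·6·9 / 208 = (27/104)·K.
e_ss = 10/K_a = 52/27 ⇒ K_a = 135/26 ⇒ K = (135/26)/(27/104) = 20.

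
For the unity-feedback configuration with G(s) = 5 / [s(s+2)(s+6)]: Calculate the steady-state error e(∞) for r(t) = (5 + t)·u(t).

One free integrator in G(s): this is a type 1 system. Treating each term separately:
  • 5: tracked with zero error.
  • t: e_ss = 1/K_v with K_v=5/12 → 2.4.
Total e_ss = 2.4.

2.4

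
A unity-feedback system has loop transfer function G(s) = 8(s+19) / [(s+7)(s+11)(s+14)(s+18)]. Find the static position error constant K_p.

System type = 0 (no poles at s=0).
K_p = lim_{s→0} G(s) = 8·19 / (7·11·14·18) = 38/4851.

38/4851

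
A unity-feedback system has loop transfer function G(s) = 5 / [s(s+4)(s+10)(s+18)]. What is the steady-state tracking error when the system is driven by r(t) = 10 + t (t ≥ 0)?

144

G(s) has one factor of s in the denominator, so the system is type 1. Taking each input component in turn:
  • 10: tracked with zero error.
  • t: e_ss = 1/K_v with K_v=1/144 → 144.
Total e_ss = 144.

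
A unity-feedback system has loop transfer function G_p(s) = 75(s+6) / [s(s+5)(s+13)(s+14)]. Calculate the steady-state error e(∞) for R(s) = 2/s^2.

182/45

The open loop has one pole at the origin → type 1 system.
K_v = lim_{s→0} s·G_p(s) = 75·6 / (5·13·14) = 45/91.
e_ss = 2/K_v = 2/(45/91) = 182/45.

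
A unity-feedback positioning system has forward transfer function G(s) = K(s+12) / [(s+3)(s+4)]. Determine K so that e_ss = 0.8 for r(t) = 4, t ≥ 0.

G(s) has no factors of s in the denominator, so the system is type 0.
K_p = lim_{s→0} G(s) = K·12 / (3·4) = 1·K.
e_ss = 4/(1 + K_p) = 0.8 ⇒ 1 + 1·K = 5 ⇒ K = 4.

4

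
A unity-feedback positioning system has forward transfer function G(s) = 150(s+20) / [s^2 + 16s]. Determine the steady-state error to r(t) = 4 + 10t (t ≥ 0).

Factoring s from the denominator leaves a polynomial with constant term 16, so the system is type 1. Treating each term separately:
  • 4: tracked with zero error.
  • 10t: e_ss = 10/K_v with K_v=187.5 → 4/75.
Total e_ss = 4/75.

4/75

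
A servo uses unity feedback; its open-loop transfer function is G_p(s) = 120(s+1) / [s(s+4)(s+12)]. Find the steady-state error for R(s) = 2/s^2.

0.8

One free integrator in G_p(s): this is a type 1 system.
K_v = lim_{s→0} s·G_p(s) = 120·1 / (4·12) = 2.5.
e_ss = 2/K_v = 2/2.5 = 0.8.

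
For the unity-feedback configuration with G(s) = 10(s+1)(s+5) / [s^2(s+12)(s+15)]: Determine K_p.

infinity

K_p = lim_{s→0} G(s); with 2 poles at the origin the limit diverges, so K_p = ∞.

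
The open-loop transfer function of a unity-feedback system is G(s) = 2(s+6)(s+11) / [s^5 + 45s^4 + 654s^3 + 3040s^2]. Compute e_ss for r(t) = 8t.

Lowest-order denominator term is 3040s^2, so the open loop has 2 poles at the origin → type 2 system.
A type-2 system has K_v = ∞, so it tracks a ramp input with zero steady-state error.

0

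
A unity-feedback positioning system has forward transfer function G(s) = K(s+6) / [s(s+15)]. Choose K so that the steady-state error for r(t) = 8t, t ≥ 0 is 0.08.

System type = 1 (one pole at s=0).
K_v = lim_{s→0} s·G(s) = K·6 / (15) = 0.4·K.
e_ss = 8/K_v = 0.08 ⇒ K_v = 100 ⇒ K = 100/0.4 = 250.

250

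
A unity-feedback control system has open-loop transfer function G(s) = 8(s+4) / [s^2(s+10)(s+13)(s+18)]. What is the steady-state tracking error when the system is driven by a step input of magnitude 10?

0

G(s) has two factors of s in the denominator, so the system is type 2.
K_p = ∞ for a type-2 system; e_ss to a step is zero.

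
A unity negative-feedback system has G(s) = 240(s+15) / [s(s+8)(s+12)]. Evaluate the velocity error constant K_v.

37.5

System type = 1 (one pole at s=0).
K_v = lim_{s→0} s·G(s) = 240·15 / (8·12) = 37.5.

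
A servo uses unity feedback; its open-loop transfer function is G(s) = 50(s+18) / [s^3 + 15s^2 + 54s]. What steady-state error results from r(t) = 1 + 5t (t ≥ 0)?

0.3

The denominator has no term below 54s — 1 pole at s=0, type 1. Taking each input component in turn:
  • 1: tracked with zero error.
  • 5t: e_ss = 5/K_v with K_v=50/3 → 0.3.
Total e_ss = 0.3.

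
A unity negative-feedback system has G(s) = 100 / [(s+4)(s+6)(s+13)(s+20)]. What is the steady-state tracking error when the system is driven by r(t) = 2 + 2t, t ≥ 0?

No free integrators in G(s): this is a type 0 system. Taking each input component in turn:
  • 2: e_ss = 2/(1+K_p) with K_p=5/312 → 624/317.
  • 2t: a type-0 system cannot track it, e_ss → ∞.
The unbounded component dominates.

infinity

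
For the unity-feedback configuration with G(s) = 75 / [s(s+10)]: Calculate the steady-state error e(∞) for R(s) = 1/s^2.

One free integrator in G(s): this is a type 1 system.
K_v = lim_{s→0} s·G(s) = 75 / (10) = 7.5.
e_ss = 1/K_v = 1/7.5 = 2/15.

2/15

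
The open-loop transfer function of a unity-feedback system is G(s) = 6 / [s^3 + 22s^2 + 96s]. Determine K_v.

Factoring s from the denominator leaves a polynomial with constant term 96, so the system is type 1.
K_v = lim_{s→0} s·G(s) = 6 / 96 = 0.0625.

0.0625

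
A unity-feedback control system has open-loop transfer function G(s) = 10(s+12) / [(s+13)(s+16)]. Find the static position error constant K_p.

15/26

No free integrators in G(s): this is a type 0 system.
K_p = lim_{s→0} G(s) = 10·12 / (13·16) = 15/26.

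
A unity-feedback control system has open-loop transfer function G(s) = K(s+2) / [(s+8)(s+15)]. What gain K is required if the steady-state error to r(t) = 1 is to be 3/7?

80

G(s) has no factors of s in the denominator, so the system is type 0.
K_p = lim_{s→0} G(s) = K·2 / (8·15) = (1/60)·K.
e_ss = 1/(1 + K_p) = 3/7 ⇒ 1 + (1/60)·K = 7/3 ⇒ K = 80.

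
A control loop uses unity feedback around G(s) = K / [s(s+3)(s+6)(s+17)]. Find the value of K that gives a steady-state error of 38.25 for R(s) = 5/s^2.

One free integrator in G(s): this is a type 1 system.
K_v = lim_{s→0} s·G(s) = K / (3·6·17) = (1/306)·K.
e_ss = 5/K_v = 38.25 ⇒ K_v = 20/153 ⇒ K = (20/153)/(1/306) = 40.

40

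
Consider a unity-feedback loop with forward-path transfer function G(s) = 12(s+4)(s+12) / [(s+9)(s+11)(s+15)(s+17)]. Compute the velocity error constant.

G(s) has no factors of s in the denominator, so the system is type 0.
K_v = lim_{s→0} s·G(s) = 0 (the extra factor of s kills the finite limit).

0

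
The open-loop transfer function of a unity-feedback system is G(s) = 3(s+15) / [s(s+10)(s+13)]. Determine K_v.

9/26

System type = 1 (one pole at s=0).
K_v = lim_{s→0} s·G(s) = 3·15 / (10·13) = 9/26.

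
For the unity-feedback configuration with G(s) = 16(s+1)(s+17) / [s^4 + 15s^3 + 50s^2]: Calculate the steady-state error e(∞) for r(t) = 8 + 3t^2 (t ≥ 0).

The denominator has no term below 50s^2 — 2 poles at s=0, type 2. Treating each term separately:
  • 8: tracked with zero error.
  • 3t^2: e_ss = 6/K_a with K_a=5.44 → 75/68.
Total e_ss = 75/68.

75/68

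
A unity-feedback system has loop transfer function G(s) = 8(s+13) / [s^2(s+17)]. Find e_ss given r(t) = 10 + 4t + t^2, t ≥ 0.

The open loop has two poles at the origin → type 2 system. Taking each input component in turn:
  • 10: tracked with zero error.
  • 4t: tracked with zero error.
  • t^2: e_ss = 2/K_a with K_a=104/17 → 17/52.
Total e_ss = 17/52.

17/52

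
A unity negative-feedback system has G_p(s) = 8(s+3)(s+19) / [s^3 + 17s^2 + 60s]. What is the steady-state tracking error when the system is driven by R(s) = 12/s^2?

30/19

The denominator has no term below 60s — 1 pole at s=0, type 1.
K_v = lim_{s→0} s·G_p(s) = 8·3·19 / 60 = 7.6.
e_ss = 12/K_v = 12/7.6 = 30/19.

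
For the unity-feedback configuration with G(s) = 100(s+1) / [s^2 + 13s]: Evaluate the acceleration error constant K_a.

0

Factoring s from the denominator leaves a polynomial with constant term 13, so the system is type 1.
K_a = lim_{s→0} s^2·G(s) = 0 (the extra factor of s kills the finite limit).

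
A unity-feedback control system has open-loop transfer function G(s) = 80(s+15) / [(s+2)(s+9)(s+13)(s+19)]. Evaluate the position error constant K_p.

The open loop has no poles at the origin → type 0 system.
K_p = lim_{s→0} G(s) = 80·15 / (2·9·13·19) = 200/741.

200/741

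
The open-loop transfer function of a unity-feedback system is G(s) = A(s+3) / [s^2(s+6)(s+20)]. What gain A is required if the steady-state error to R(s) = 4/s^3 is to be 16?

10

G(s) has two factors of s in the denominator, so the system is type 2.
K_a = lim_{s→0} s^2·G(s) = A·3 / (6·20) = 0.025·A.
e_ss = 4/K_a = 16 ⇒ K_a = 0.25 ⇒ A = 0.25/0.025 = 10.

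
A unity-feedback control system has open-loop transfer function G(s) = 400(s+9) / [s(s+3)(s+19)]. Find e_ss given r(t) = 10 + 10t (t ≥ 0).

System type = 1 (one pole at s=0). Taking each input component in turn:
  • 10: tracked with zero error.
  • 10t: e_ss = 10/K_v with K_v=1200/19 → 19/120.
Total e_ss = 19/120.

19/120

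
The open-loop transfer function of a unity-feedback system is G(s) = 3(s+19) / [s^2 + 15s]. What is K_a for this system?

0

The denominator has no term below 15s — 1 pole at s=0, type 1.
K_a = lim_{s→0} s^2·G(s) = 0 (the extra factor of s kills the finite limit).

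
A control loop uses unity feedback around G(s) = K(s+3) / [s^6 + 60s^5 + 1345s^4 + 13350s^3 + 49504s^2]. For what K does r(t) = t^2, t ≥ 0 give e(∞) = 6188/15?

Lowest-order denominator term is 49504s^2, so the open loop has 2 poles at the origin → type 2 system.
K_a = lim_{s→0} s^2·G(s) = K·3 / 49504 = (3/49504)·K.
e_ss = 2/K_a = 6188/15 ⇒ K_a = 15/3094 ⇒ K = (15/3094)/(3/49504) = 80.

80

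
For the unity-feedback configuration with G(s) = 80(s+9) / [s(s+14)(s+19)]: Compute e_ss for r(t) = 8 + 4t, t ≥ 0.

One free integrator in G(s): this is a type 1 system. Treating each term separately:
  • 8: tracked with zero error.
  • 4t: e_ss = 4/K_v with K_v=360/133 → 133/90.
Total e_ss = 133/90.

133/90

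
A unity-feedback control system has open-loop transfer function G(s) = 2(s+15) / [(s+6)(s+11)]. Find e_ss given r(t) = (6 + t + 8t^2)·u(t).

No free integrators in G(s): this is a type 0 system. By superposition:
  • 6: e_ss = 6/(1+K_p) with K_p=5/11 → 4.125.
  • t: a type-0 system cannot track it, e_ss → ∞.
  • 8t^2: a type-0 system cannot track it, e_ss → ∞.
The unbounded component dominates.

infinity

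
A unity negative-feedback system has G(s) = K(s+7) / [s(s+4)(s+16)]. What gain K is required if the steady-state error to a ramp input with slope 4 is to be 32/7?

8

G(s) has one factor of s in the denominator, so the system is type 1.
K_v = lim_{s→0} s·G(s) = K·7 / (4·16) = (7/64)·K.
e_ss = 4/K_v = 32/7 ⇒ K_v = 0.875 ⇒ K = 0.875/(7/64) = 8.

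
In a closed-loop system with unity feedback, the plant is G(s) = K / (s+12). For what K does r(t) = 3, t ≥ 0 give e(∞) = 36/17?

No free integrators in G(s): this is a type 0 system.
K_p = lim_{s→0} G(s) = K / (12) = (1/12)·K.
e_ss = 3/(1 + K_p) = 36/17 ⇒ 1 + (1/12)·K = 17/12 ⇒ K = 5.

5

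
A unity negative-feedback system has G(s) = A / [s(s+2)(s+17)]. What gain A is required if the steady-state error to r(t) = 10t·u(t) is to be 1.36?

System type = 1 (one pole at s=0).
K_v = lim_{s→0} s·G(s) = A / (2·17) = (1/34)·A.
e_ss = 10/K_v = 1.36 ⇒ K_v = 125/17 ⇒ A = (125/17)/(1/34) = 250.

250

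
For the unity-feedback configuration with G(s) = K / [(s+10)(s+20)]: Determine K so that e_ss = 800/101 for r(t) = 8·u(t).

No free integrators in G(s): this is a type 0 system.
K_p = lim_{s→0} G(s) = K / (10·20) = 0.005·K.
e_ss = 8/(1 + K_p) = 800/101 ⇒ 1 + 0.005·K = 1.01 ⇒ K = 2.

2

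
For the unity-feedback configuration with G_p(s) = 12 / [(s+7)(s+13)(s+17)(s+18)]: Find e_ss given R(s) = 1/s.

4641/4643

No free integrators in G_p(s): this is a type 0 system.
K_p = lim_{s→0} G_p(s) = 12 / (7·13·17·18) = 2/4641.
e_ss = 1/(1 + K_p) = 1/(4643/4641) = 4641/4643.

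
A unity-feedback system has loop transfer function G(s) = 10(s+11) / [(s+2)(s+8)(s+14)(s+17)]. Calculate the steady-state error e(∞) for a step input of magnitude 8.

The open loop has no poles at the origin → type 0 system.
K_p = lim_{s→0} G(s) = 10·11 / (2·8·14·17) = 55/1904.
e_ss = 8/(1 + K_p) = 8/(1959/1904) = 15232/1959.

15232/1959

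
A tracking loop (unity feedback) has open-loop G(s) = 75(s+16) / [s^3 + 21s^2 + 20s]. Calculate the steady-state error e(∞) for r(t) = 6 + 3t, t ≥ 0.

Factoring s from the denominator leaves a polynomial with constant term 20, so the system is type 1. Taking each input component in turn:
  • 6: tracked with zero error.
  • 3t: e_ss = 3/K_v with K_v=60 → 0.05.
Total e_ss = 0.05.

0.05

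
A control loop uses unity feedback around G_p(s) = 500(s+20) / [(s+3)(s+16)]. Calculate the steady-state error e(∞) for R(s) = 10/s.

15/314

The open loop has no poles at the origin → type 0 system.
K_p = lim_{s→0} G_p(s) = 500·20 / (3·16) = 625/3.
e_ss = 10/(1 + K_p) = 10/(628/3) = 15/314.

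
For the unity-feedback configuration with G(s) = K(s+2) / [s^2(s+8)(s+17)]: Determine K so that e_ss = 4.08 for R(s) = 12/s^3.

200

Two free integrators in G(s): this is a type 2 system.
K_a = lim_{s→0} s^2·G(s) = K·2 / (8·17) = (1/68)·K.
e_ss = 12/K_a = 4.08 ⇒ K_a = 50/17 ⇒ K = (50/17)/(1/68) = 200.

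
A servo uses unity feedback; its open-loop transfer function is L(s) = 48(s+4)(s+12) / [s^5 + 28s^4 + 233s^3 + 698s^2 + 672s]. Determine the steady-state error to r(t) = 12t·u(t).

3.5

Factoring s from the denominator leaves a polynomial with constant term 672, so the system is type 1.
K_v = lim_{s→0} s·L(s) = 48·4·12 / 672 = 24/7.
e_ss = 12/K_v = 12/(24/7) = 3.5.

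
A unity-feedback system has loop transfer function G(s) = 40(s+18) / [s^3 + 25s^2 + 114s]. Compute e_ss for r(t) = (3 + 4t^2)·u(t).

infinity

Factoring s from the denominator leaves a polynomial with constant term 114, so the system is type 1. Treating each term separately:
  • 3: tracked with zero error.
  • 4t^2: a type-1 system cannot track it, e_ss → ∞.
The unbounded component dominates.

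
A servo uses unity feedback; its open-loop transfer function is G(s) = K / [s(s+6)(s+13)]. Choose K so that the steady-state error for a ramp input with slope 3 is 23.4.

10

The open loop has one pole at the origin → type 1 system.
K_v = lim_{s→0} s·G(s) = K / (6·13) = (1/78)·K.
e_ss = 3/K_v = 23.4 ⇒ K_v = 5/39 ⇒ K = (5/39)/(1/78) = 10.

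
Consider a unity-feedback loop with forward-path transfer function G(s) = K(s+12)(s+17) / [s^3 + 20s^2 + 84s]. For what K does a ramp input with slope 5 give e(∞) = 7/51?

15

The denominator has no term below 84s — 1 pole at s=0, type 1.
K_v = lim_{s→0} s·G(s) = K·12·17 / 84 = (17/7)·K.
e_ss = 5/K_v = 7/51 ⇒ K_v = 255/7 ⇒ K = (255/7)/(17/7) = 15.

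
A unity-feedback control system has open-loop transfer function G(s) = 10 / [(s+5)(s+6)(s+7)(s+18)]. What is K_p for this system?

1/378

G(s) has no factors of s in the denominator, so the system is type 0.
K_p = lim_{s→0} G(s) = 10 / (5·6·7·18) = 1/378.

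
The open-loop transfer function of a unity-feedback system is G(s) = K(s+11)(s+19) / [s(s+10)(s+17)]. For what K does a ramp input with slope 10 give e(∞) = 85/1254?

120

System type = 1 (one pole at s=0).
K_v = lim_{s→0} s·G(s) = K·11·19 / (10·17) = (209/170)·K.
e_ss = 10/K_v = 85/1254 ⇒ K_v = 2508/17 ⇒ K = (2508/17)/(209/170) = 120.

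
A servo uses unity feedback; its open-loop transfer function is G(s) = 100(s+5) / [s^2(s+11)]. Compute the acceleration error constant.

500/11

Two free integrators in G(s): this is a type 2 system.
K_a = lim_{s→0} s^2·G(s) = 100·5 / (11) = 500/11.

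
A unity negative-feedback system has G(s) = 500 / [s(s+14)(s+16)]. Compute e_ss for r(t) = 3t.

The open loop has one pole at the origin → type 1 system.
K_v = lim_{s→0} s·G(s) = 500 / (14·16) = 125/56.
e_ss = 3/K_v = 3/(125/56) = 1.344.

1.344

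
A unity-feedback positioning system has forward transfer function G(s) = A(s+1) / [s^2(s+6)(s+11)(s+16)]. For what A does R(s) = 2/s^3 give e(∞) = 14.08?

G(s) has two factors of s in the denominator, so the system is type 2.
K_a = lim_{s→0} s^2·G(s) = A·1 / (6·11·16) = (1/1056)·A.
e_ss = 2/K_a = 14.08 ⇒ K_a = 25/176 ⇒ A = (25/176)/(1/1056) = 150.

150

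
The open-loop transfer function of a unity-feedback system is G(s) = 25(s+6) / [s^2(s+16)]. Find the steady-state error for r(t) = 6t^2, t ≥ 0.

1.28

Two free integrators in G(s): this is a type 2 system.
K_a = lim_{s→0} s^2·G(s) = 25·6 / (16) = 9.375.
r(t) = 6t^2 gives R(s) = 12/s^3.
e_ss = 12/K_a = 12/9.375 = 1.28.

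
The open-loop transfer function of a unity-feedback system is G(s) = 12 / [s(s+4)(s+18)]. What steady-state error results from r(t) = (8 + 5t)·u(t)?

The open loop has one pole at the origin → type 1 system. Taking each input component in turn:
  • 8: tracked with zero error.
  • 5t: e_ss = 5/K_v with K_v=1/6 → 30.
Total e_ss = 30.

30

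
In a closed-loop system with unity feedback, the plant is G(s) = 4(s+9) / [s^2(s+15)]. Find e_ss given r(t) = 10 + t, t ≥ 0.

0

G(s) has two factors of s in the denominator, so the system is type 2. Treating each term separately:
  • 10: tracked with zero error.
  • t: tracked with zero error.
Total e_ss = 0.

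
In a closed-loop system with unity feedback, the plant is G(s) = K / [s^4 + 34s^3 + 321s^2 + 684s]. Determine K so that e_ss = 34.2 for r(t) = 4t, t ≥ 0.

80

Factoring s from the denominator leaves a polynomial with constant term 684, so the system is type 1.
K_v = lim_{s→0} s·G(s) = K / 684 = (1/684)·K.
e_ss = 4/K_v = 34.2 ⇒ K_v = 20/171 ⇒ K = (20/171)/(1/684) = 80.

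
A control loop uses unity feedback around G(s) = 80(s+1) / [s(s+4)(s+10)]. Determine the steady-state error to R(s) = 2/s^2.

G(s) has one factor of s in the denominator, so the system is type 1.
K_v = lim_{s→0} s·G(s) = 80·1 / (4·10) = 2.
e_ss = 2/K_v = 2/2 = 1.

1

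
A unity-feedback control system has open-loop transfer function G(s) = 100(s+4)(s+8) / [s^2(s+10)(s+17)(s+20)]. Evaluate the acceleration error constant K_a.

Two free integrators in G(s): this is a type 2 system.
K_a = lim_{s→0} s^2·G(s) = 100·4·8 / (10·17·20) = 16/17.

16/17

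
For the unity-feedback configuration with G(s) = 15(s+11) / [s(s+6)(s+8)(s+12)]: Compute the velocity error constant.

55/192

The open loop has one pole at the origin → type 1 system.
K_v = lim_{s→0} s·G(s) = 15·11 / (6·8·12) = 55/192.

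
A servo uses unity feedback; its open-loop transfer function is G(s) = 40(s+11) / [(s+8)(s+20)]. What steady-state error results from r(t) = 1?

No free integrators in G(s): this is a type 0 system.
K_p = lim_{s→0} G(s) = 40·11 / (8·20) = 2.75.
e_ss = 1/(1 + K_p) = 1/3.75 = 4/15.

4/15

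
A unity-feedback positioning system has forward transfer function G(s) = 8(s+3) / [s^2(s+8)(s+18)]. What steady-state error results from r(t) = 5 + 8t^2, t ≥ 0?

96

G(s) has two factors of s in the denominator, so the system is type 2. By superposition:
  • 5: tracked with zero error.
  • 8t^2: e_ss = 16/K_a with K_a=1/6 → 96.
Total e_ss = 96.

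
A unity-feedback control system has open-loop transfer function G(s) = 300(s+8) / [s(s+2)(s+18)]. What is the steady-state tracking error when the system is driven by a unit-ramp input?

0.015

System type = 1 (one pole at s=0).
K_v = lim_{s→0} s·G(s) = 300·8 / (2·18) = 200/3.
e_ss = 1/K_v = 1/(200/3) = 0.015.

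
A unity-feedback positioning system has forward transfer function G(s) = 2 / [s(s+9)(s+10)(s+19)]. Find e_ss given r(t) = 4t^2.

infinity

The open loop has one pole at the origin → type 1 system.
K_a = lim_{s→0} s^2·G(s) = 0; the steady-state error to this parabolic input grows without bound.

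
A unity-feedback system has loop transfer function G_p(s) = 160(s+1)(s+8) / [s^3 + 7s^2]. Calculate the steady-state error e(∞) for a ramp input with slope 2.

Factoring s^2 from the denominator leaves a polynomial with constant term 7, so the system is type 2.
A type-2 system has K_v = ∞, so it tracks a ramp input with zero steady-state error.

0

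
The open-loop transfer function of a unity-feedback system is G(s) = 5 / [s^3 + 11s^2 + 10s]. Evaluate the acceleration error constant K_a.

Lowest-order denominator term is 10s, so the open loop has 1 pole at the origin → type 1 system.
K_a = lim_{s→0} s^2·G(s) = 0 (the extra factor of s kills the finite limit).

0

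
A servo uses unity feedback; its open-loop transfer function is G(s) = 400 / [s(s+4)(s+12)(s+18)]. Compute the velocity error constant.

25/54

System type = 1 (one pole at s=0).
K_v = lim_{s→0} s·G(s) = 400 / (4·12·18) = 25/54.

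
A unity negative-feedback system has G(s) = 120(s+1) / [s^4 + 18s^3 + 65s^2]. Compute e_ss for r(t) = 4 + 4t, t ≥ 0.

0

The denominator has no term below 65s^2 — 2 poles at s=0, type 2. Treating each term separately:
  • 4: tracked with zero error.
  • 4t: tracked with zero error.
Total e_ss = 0.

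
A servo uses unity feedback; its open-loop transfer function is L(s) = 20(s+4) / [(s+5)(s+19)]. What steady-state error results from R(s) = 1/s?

L(s) has no factors of s in the denominator, so the system is type 0.
K_p = lim_{s→0} L(s) = 20·4 / (5·19) = 16/19.
e_ss = 1/(1 + K_p) = 1/(35/19) = 19/35.

19/35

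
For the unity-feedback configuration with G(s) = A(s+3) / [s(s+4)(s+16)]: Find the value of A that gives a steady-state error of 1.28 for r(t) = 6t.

The open loop has one pole at the origin → type 1 system.
K_v = lim_{s→0} s·G(s) = A·3 / (4·16) = (3/64)·A.
e_ss = 6/K_v = 1.28 ⇒ K_v = 4.6875 ⇒ A = 4.6875/(3/64) = 100.

100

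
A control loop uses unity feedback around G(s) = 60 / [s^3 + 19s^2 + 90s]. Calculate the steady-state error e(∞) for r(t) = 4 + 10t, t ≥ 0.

15

Factoring s from the denominator leaves a polynomial with constant term 90, so the system is type 1. Taking each input component in turn:
  • 4: tracked with zero error.
  • 10t: e_ss = 10/K_v with K_v=2/3 → 15.
Total e_ss = 15.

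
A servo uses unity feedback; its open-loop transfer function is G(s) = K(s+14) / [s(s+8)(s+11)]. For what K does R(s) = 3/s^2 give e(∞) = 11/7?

12

One free integrator in G(s): this is a type 1 system.
K_v = lim_{s→0} s·G(s) = K·14 / (8·11) = (7/44)·K.
e_ss = 3/K_v = 11/7 ⇒ K_v = 21/11 ⇒ K = (21/11)/(7/44) = 12.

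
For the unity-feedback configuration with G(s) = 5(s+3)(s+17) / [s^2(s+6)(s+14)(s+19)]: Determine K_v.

infinity

K_v = lim_{s→0} s·G(s); with 2 poles at the origin the limit diverges, so K_v = ∞.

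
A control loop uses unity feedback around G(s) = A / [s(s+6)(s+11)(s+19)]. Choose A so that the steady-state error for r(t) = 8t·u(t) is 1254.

8

One free integrator in G(s): this is a type 1 system.
K_v = lim_{s→0} s·G(s) = A / (6·11·19) = (1/1254)·A.
e_ss = 8/K_v = 1254 ⇒ K_v = 4/627 ⇒ A = (4/627)/(1/1254) = 8.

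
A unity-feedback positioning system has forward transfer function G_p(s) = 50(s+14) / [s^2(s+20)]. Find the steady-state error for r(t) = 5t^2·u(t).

2/7

G_p(s) has two factors of s in the denominator, so the system is type 2.
K_a = lim_{s→0} s^2·G_p(s) = 50·14 / (20) = 35.
r(t) = 5t^2 gives R(s) = 10/s^3.
e_ss = 10/K_a = 10/35 = 2/7.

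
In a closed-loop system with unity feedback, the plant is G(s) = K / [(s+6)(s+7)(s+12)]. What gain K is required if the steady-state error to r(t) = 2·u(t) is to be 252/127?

No free integrators in G(s): this is a type 0 system.
K_p = lim_{s→0} G(s) = K / (6·7·12) = (1/504)·K.
e_ss = 2/(1 + K_p) = 252/127 ⇒ 1 + (1/504)·K = 127/126 ⇒ K = 4.

4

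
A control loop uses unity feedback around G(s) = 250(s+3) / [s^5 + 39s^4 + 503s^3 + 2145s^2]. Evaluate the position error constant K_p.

infinity

K_p = lim_{s→0} G(s); with 2 poles at the origin the limit diverges, so K_p = ∞.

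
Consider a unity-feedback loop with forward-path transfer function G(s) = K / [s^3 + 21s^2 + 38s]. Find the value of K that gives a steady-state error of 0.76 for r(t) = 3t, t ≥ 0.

150

The denominator has no term below 38s — 1 pole at s=0, type 1.
K_v = lim_{s→0} s·G(s) = K / 38 = (1/38)·K.
e_ss = 3/K_v = 0.76 ⇒ K_v = 75/19 ⇒ K = (75/19)/(1/38) = 150.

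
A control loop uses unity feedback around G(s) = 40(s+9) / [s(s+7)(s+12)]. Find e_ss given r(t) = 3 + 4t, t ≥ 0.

System type = 1 (one pole at s=0). By superposition:
  • 3: tracked with zero error.
  • 4t: e_ss = 4/K_v with K_v=30/7 → 14/15.
Total e_ss = 14/15.

14/15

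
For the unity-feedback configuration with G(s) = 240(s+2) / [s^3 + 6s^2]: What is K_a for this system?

80

The denominator has no term below 6s^2 — 2 poles at s=0, type 2.
K_a = lim_{s→0} s^2·G(s) = 240·2 / 6 = 80.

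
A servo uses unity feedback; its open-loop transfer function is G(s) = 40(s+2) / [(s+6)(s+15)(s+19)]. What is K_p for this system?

System type = 0 (no poles at s=0).
K_p = lim_{s→0} G(s) = 40·2 / (6·15·19) = 8/171.

8/171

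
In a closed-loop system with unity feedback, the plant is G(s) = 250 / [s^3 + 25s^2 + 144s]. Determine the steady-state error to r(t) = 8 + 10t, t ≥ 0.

5.76

Lowest-order denominator term is 144s, so the open loop has 1 pole at the origin → type 1 system. Treating each term separately:
  • 8: tracked with zero error.
  • 10t: e_ss = 10/K_v with K_v=125/72 → 5.76.
Total e_ss = 5.76.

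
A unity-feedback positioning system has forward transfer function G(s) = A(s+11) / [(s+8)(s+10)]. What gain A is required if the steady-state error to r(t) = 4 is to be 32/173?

The open loop has no poles at the origin → type 0 system.
K_p = lim_{s→0} G(s) = A·11 / (8·10) = 0.1375·A.
e_ss = 4/(1 + K_p) = 32/173 ⇒ 1 + 0.1375·A = 21.625 ⇒ A = 150.

150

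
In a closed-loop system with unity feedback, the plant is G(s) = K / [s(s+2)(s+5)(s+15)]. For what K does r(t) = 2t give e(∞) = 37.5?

8

G(s) has one factor of s in the denominator, so the system is type 1.
K_v = lim_{s→0} s·G(s) = K / (2·5·15) = (1/150)·K.
e_ss = 2/K_v = 37.5 ⇒ K_v = 4/75 ⇒ K = (4/75)/(1/150) = 8.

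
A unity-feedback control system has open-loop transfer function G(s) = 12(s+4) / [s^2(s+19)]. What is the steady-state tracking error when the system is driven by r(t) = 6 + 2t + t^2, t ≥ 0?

The open loop has two poles at the origin → type 2 system. By superposition:
  • 6: tracked with zero error.
  • 2t: tracked with zero error.
  • t^2: e_ss = 2/K_a with K_a=48/19 → 19/24.
Total e_ss = 19/24.

19/24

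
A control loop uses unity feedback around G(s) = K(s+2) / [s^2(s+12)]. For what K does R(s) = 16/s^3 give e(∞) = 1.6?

60

G(s) has two factors of s in the denominator, so the system is type 2.
K_a = lim_{s→0} s^2·G(s) = K·2 / (12) = (1/6)·K.
e_ss = 16/K_a = 1.6 ⇒ K_a = 10 ⇒ K = 10/(1/6) = 60.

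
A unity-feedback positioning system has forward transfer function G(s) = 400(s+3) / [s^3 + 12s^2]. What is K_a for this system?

100

Lowest-order denominator term is 12s^2, so the open loop has 2 poles at the origin → type 2 system.
K_a = lim_{s→0} s^2·G(s) = 400·3 / 12 = 100.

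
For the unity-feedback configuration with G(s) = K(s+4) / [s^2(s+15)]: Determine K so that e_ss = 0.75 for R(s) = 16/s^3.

System type = 2 (two poles at s=0).
K_a = lim_{s→0} s^2·G(s) = K·4 / (15) = (4/15)·K.
e_ss = 16/K_a = 0.75 ⇒ K_a = 64/3 ⇒ K = (64/3)/(4/15) = 80.

80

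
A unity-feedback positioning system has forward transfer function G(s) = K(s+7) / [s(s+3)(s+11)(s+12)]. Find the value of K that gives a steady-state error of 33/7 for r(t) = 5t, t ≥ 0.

60

System type = 1 (one pole at s=0).
K_v = lim_{s→0} s·G(s) = K·7 / (3·11·12) = (7/396)·K.
e_ss = 5/K_v = 33/7 ⇒ K_v = 35/33 ⇒ K = (35/33)/(7/396) = 60.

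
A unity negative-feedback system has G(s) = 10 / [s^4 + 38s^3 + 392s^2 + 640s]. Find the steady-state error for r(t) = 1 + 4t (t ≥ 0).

256

Factoring s from the denominator leaves a polynomial with constant term 640, so the system is type 1. Treating each term separately:
  • 1: tracked with zero error.
  • 4t: e_ss = 4/K_v with K_v=1/64 → 256.
Total e_ss = 256.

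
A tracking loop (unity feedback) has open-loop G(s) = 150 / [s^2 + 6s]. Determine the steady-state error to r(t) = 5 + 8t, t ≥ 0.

0.32

Factoring s from the denominator leaves a polynomial with constant term 6, so the system is type 1. Taking each input component in turn:
  • 5: tracked with zero error.
  • 8t: e_ss = 8/K_v with K_v=25 → 0.32.
Total e_ss = 0.32.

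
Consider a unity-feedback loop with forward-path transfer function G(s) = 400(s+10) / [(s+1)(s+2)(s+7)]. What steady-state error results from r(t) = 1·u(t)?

G(s) has no factors of s in the denominator, so the system is type 0.
K_p = lim_{s→0} G(s) = 400·10 / (1·2·7) = 2000/7.
e_ss = 1/(1 + K_p) = 1/(2007/7) = 7/2007.

7/2007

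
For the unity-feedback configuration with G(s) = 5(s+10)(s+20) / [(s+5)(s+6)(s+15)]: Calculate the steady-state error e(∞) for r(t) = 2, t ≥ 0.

The open loop has no poles at the origin → type 0 system.
K_p = lim_{s→0} G(s) = 5·10·20 / (5·6·15) = 20/9.
e_ss = 2/(1 + K_p) = 2/(29/9) = 18/29.

18/29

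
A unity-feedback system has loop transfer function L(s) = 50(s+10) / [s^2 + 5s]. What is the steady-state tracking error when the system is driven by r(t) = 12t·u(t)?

0.12

The denominator has no term below 5s — 1 pole at s=0, type 1.
K_v = lim_{s→0} s·L(s) = 50·10 / 5 = 100.
e_ss = 12/K_v = 12/100 = 0.12.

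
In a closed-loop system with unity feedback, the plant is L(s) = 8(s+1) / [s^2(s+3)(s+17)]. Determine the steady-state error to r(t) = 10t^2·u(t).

127.5

System type = 2 (two poles at s=0).
K_a = lim_{s→0} s^2·L(s) = 8·1 / (3·17) = 8/51.
r(t) = 10t^2 gives R(s) = 20/s^3.
e_ss = 20/K_a = 20/(8/51) = 127.5.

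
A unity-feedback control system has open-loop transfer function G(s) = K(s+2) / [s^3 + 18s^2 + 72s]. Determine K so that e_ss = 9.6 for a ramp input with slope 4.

15

Factoring s from the denominator leaves a polynomial with constant term 72, so the system is type 1.
K_v = lim_{s→0} s·G(s) = K·2 / 72 = (1/36)·K.
e_ss = 4/K_v = 9.6 ⇒ K_v = 5/12 ⇒ K = (5/12)/(1/36) = 15.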